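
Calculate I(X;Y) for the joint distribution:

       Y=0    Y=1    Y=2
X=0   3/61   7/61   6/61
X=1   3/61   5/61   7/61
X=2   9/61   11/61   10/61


H(X) = 1.5076, H(Y) = 1.5588, H(X,Y) = 3.0498
I(X;Y) = H(X) + H(Y) - H(X,Y) = 0.0166 bits


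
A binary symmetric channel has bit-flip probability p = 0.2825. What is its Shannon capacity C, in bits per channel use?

For BSC with error probability p:
C = 1 - H(p) where H(p) is binary entropy
H(0.2825) = -0.2825 × log₂(0.2825) - 0.7175 × log₂(0.7175)
H(p) = 0.8588
C = 1 - 0.8588 = 0.1412 bits/use


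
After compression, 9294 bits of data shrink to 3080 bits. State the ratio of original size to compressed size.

Compression ratio = Original / Compressed
= 9294 / 3080 = 3.02:1


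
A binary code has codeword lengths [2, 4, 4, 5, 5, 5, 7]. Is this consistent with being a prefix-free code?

Kraft inequality: Σ 2^(-l_i) ≤ 1 for prefix-free code
Calculating: 2^(-2) + 2^(-4) + 2^(-4) + 2^(-5) + 2^(-5) + 2^(-5) + 2^(-7)
= 0.25 + 0.0625 + 0.0625 + 0.03125 + 0.03125 + 0.03125 + 0.0078125
= 0.4766
Since 0.4766 ≤ 1, prefix-free code exists


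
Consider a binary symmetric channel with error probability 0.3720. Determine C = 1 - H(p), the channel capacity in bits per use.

For BSC with error probability p:
C = 1 - H(p) where H(p) is binary entropy
H(0.3720) = -0.3720 × log₂(0.3720) - 0.6280 × log₂(0.6280)
H(p) = 0.9522
C = 1 - 0.9522 = 0.0478 bits/use


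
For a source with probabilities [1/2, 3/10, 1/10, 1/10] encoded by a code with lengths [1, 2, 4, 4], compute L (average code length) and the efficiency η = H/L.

Average length L = Σ p_i × l_i = 1.9000 bits
Entropy H = 1.6855 bits
Efficiency η = H/L × 100% = 88.71%


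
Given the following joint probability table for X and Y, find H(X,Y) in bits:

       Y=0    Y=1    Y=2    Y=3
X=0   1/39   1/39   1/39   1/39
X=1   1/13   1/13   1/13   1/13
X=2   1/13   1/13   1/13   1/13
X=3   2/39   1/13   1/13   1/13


H(X,Y) = -Σ p(x,y) log₂ p(x,y)
  p(0,0)=1/39: -0.0256 × log₂(0.0256) = 0.1355
  p(0,1)=1/39: -0.0256 × log₂(0.0256) = 0.1355
  p(0,2)=1/39: -0.0256 × log₂(0.0256) = 0.1355
  p(0,3)=1/39: -0.0256 × log₂(0.0256) = 0.1355
  p(1,0)=1/13: -0.0769 × log₂(0.0769) = 0.2846
  p(1,1)=1/13: -0.0769 × log₂(0.0769) = 0.2846
  p(1,2)=1/13: -0.0769 × log₂(0.0769) = 0.2846
  p(1,3)=1/13: -0.0769 × log₂(0.0769) = 0.2846
  p(2,0)=1/13: -0.0769 × log₂(0.0769) = 0.2846
  p(2,1)=1/13: -0.0769 × log₂(0.0769) = 0.2846
  p(2,2)=1/13: -0.0769 × log₂(0.0769) = 0.2846
  p(2,3)=1/13: -0.0769 × log₂(0.0769) = 0.2846
  p(3,0)=2/39: -0.0513 × log₂(0.0513) = 0.2198
  p(3,1)=1/13: -0.0769 × log₂(0.0769) = 0.2846
  p(3,2)=1/13: -0.0769 × log₂(0.0769) = 0.2846
  p(3,3)=1/13: -0.0769 × log₂(0.0769) = 0.2846
H(X,Y) = 3.8930 bits


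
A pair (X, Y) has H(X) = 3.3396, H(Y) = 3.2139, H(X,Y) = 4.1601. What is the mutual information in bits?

I(X;Y) = H(X) + H(Y) - H(X,Y)
I(X;Y) = 3.3396 + 3.2139 - 4.1601 = 2.3934 bits


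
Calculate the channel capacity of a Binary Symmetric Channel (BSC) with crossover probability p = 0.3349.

For BSC with error probability p:
C = 1 - H(p) where H(p) is binary entropy
H(0.3349) = -0.3349 × log₂(0.3349) - 0.6651 × log₂(0.6651)
H(p) = 0.9199
C = 1 - 0.9199 = 0.0801 bits/use


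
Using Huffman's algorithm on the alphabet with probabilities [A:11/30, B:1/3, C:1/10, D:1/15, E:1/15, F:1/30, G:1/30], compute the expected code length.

Huffman tree construction:
Combine smallest probabilities repeatedly
Resulting codes:
  A: 0 (length 1)
  B: 11 (length 2)
  C: 1011 (length 4)
  D: 1000 (length 4)
  E: 1001 (length 4)
  F: 10100 (length 5)
  G: 10101 (length 5)
Average length = Σ p(s) × length(s) = 2.3000 bits


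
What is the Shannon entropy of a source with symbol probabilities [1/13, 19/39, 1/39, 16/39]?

H(X) = -Σ p(x) log₂ p(x)
  -1/13 × log₂(1/13) = 0.2846
  -19/39 × log₂(19/39) = 0.5054
  -1/39 × log₂(1/39) = 0.1355
  -16/39 × log₂(16/39) = 0.5273
H(X) = 1.4530 bits


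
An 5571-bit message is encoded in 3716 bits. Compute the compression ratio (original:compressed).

Compression ratio = Original / Compressed
= 5571 / 3716 = 1.50:1


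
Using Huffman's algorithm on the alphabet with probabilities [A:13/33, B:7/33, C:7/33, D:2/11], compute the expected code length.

Huffman tree construction:
Combine smallest probabilities repeatedly
Resulting codes:
  A: 11 (length 2)
  B: 01 (length 2)
  C: 10 (length 2)
  D: 00 (length 2)
Average length = Σ p(s) × length(s) = 2.0000 bits


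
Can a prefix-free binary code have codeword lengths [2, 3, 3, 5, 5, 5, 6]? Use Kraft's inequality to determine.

Kraft inequality: Σ 2^(-l_i) ≤ 1 for prefix-free code
Calculating: 2^(-2) + 2^(-3) + 2^(-3) + 2^(-5) + 2^(-5) + 2^(-5) + 2^(-6)
= 0.25 + 0.125 + 0.125 + 0.03125 + 0.03125 + 0.03125 + 0.015625
= 0.6094
Since 0.6094 ≤ 1, prefix-free code exists


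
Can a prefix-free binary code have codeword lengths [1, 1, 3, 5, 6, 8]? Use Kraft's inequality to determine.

Kraft inequality: Σ 2^(-l_i) ≤ 1 for prefix-free code
Calculating: 2^(-1) + 2^(-1) + 2^(-3) + 2^(-5) + 2^(-6) + 2^(-8)
= 0.5 + 0.5 + 0.125 + 0.03125 + 0.015625 + 0.00390625
= 1.1758
Since 1.1758 > 1, prefix-free code does not exist


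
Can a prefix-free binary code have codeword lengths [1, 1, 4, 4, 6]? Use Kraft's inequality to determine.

Kraft inequality: Σ 2^(-l_i) ≤ 1 for prefix-free code
Calculating: 2^(-1) + 2^(-1) + 2^(-4) + 2^(-4) + 2^(-6)
= 0.5 + 0.5 + 0.0625 + 0.0625 + 0.015625
= 1.1406
Since 1.1406 > 1, prefix-free code does not exist


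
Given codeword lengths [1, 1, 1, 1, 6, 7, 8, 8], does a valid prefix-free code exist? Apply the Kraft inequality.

Kraft inequality: Σ 2^(-l_i) ≤ 1 for prefix-free code
Calculating: 2^(-1) + 2^(-1) + 2^(-1) + 2^(-1) + 2^(-6) + 2^(-7) + 2^(-8) + 2^(-8)
= 0.5 + 0.5 + 0.5 + 0.5 + 0.015625 + 0.0078125 + 0.00390625 + 0.00390625
= 2.0312
Since 2.0312 > 1, prefix-free code does not exist


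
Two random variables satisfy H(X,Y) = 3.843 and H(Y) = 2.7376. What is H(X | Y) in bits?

Chain rule: H(X,Y) = H(X|Y) + H(Y)
H(X|Y) = H(X,Y) - H(Y) = 3.843 - 2.7376 = 1.1054 bits


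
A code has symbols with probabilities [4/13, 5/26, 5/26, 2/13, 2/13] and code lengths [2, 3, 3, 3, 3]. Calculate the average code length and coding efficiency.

Average length L = Σ p_i × l_i = 2.6923 bits
Entropy H = 2.2689 bits
Efficiency η = H/L × 100% = 84.27%


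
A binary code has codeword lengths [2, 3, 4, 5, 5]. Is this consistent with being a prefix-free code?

Kraft inequality: Σ 2^(-l_i) ≤ 1 for prefix-free code
Calculating: 2^(-2) + 2^(-3) + 2^(-4) + 2^(-5) + 2^(-5)
= 0.25 + 0.125 + 0.0625 + 0.03125 + 0.03125
= 0.5000
Since 0.5000 ≤ 1, prefix-free code exists


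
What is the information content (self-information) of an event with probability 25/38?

Information content I(x) = -log₂(p(x))
I = -log₂(25/38) = -log₂(0.6579)
I = 0.6041 bits


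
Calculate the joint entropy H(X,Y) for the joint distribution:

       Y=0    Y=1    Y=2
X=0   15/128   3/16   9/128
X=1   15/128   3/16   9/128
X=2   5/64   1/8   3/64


H(X,Y) = -Σ p(x,y) log₂ p(x,y)
  p(0,0)=15/128: -0.1172 × log₂(0.1172) = 0.3625
  p(0,1)=3/16: -0.1875 × log₂(0.1875) = 0.4528
  p(0,2)=9/128: -0.0703 × log₂(0.0703) = 0.2693
  p(1,0)=15/128: -0.1172 × log₂(0.1172) = 0.3625
  p(1,1)=3/16: -0.1875 × log₂(0.1875) = 0.4528
  p(1,2)=9/128: -0.0703 × log₂(0.0703) = 0.2693
  p(2,0)=5/64: -0.0781 × log₂(0.0781) = 0.2873
  p(2,1)=1/8: -0.1250 × log₂(0.1250) = 0.3750
  p(2,2)=3/64: -0.0469 × log₂(0.0469) = 0.2070
H(X,Y) = 3.0385 bits


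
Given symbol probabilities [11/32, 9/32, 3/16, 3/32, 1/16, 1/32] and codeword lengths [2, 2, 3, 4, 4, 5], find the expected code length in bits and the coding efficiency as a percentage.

Average length L = Σ p_i × l_i = 2.5938 bits
Entropy H = 2.2235 bits
Efficiency η = H/L × 100% = 85.73%


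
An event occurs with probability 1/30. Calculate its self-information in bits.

Information content I(x) = -log₂(p(x))
I = -log₂(1/30) = -log₂(0.0333)
I = 4.9069 bits


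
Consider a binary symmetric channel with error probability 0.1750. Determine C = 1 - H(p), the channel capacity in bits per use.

For BSC with error probability p:
C = 1 - H(p) where H(p) is binary entropy
H(0.1750) = -0.1750 × log₂(0.1750) - 0.8250 × log₂(0.8250)
H(p) = 0.6690
C = 1 - 0.6690 = 0.3310 bits/use


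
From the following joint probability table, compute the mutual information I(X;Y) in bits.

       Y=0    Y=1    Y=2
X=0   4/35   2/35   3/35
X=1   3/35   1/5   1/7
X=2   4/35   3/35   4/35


H(X) = 1.5525, H(Y) = 1.5838, H(X,Y) = 3.0857
I(X;Y) = H(X) + H(Y) - H(X,Y) = 0.0506 bits


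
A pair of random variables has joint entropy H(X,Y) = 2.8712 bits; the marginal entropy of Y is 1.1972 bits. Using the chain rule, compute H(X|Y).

Chain rule: H(X,Y) = H(X|Y) + H(Y)
H(X|Y) = H(X,Y) - H(Y) = 2.8712 - 1.1972 = 1.674 bits


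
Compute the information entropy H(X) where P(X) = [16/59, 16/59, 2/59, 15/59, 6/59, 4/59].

H(X) = -Σ p(x) log₂ p(x)
  -16/59 × log₂(16/59) = 0.5105
  -16/59 × log₂(16/59) = 0.5105
  -2/59 × log₂(2/59) = 0.1655
  -15/59 × log₂(15/59) = 0.5023
  -6/59 × log₂(6/59) = 0.3354
  -4/59 × log₂(4/59) = 0.2632
H(X) = 2.2875 bits


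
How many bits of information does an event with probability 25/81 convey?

Information content I(x) = -log₂(p(x))
I = -log₂(25/81) = -log₂(0.3086)
I = 1.6960 bits


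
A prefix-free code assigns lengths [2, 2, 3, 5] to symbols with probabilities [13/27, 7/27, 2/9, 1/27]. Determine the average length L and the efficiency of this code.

Average length L = Σ p_i × l_i = 2.3333 bits
Entropy H = 1.6709 bits
Efficiency η = H/L × 100% = 71.61%


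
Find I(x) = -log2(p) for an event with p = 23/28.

Information content I(x) = -log₂(p(x))
I = -log₂(23/28) = -log₂(0.8214)
I = 0.2838 bits


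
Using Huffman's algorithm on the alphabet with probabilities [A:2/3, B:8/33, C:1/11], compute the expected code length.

Huffman tree construction:
Combine smallest probabilities repeatedly
Resulting codes:
  A: 1 (length 1)
  B: 01 (length 2)
  C: 00 (length 2)
Average length = Σ p(s) × length(s) = 1.3333 bits


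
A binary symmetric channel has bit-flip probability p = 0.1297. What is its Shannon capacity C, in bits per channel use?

For BSC with error probability p:
C = 1 - H(p) where H(p) is binary entropy
H(0.1297) = -0.1297 × log₂(0.1297) - 0.8703 × log₂(0.8703)
H(p) = 0.5566
C = 1 - 0.5566 = 0.4434 bits/use


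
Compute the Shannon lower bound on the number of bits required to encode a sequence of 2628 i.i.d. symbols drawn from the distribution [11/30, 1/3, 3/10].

Entropy H = 1.5801 bits/symbol
Minimum bits = H × n = 1.5801 × 2628
= 4152.62 bits


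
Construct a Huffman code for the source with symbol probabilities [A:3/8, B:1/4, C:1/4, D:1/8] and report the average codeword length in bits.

Huffman tree construction:
Combine smallest probabilities repeatedly
Resulting codes:
  A: 11 (length 2)
  B: 01 (length 2)
  C: 10 (length 2)
  D: 00 (length 2)
Average length = Σ p(s) × length(s) = 2.0000 bits


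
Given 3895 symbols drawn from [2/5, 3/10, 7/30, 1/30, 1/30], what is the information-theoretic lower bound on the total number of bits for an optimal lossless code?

Entropy H = 1.8669 bits/symbol
Minimum bits = H × n = 1.8669 × 3895
= 7271.49 bits


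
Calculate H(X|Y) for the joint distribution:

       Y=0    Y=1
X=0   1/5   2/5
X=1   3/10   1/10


H(X|Y) = Σ_y p(y) H(X|Y=y)
  p(Y=0) = 1/2, H(X|Y=0) = 0.9710
  p(Y=1) = 1/2, H(X|Y=1) = 0.7219
H(X|Y) = 0.5000×0.9710 + 0.5000×0.7219 = 0.8464 bits


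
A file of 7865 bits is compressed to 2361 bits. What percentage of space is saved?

Space savings = (1 - Compressed/Original) × 100%
= (1 - 2361/7865) × 100%
= 69.98%


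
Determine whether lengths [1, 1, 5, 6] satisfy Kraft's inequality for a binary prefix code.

Kraft inequality: Σ 2^(-l_i) ≤ 1 for prefix-free code
Calculating: 2^(-1) + 2^(-1) + 2^(-5) + 2^(-6)
= 0.5 + 0.5 + 0.03125 + 0.015625
= 1.0469
Since 1.0469 > 1, prefix-free code does not exist


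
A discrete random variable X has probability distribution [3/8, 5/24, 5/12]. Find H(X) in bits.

H(X) = -Σ p(x) log₂ p(x)
  -3/8 × log₂(3/8) = 0.5306
  -5/24 × log₂(5/24) = 0.4715
  -5/12 × log₂(5/12) = 0.5263
H(X) = 1.5284 bits


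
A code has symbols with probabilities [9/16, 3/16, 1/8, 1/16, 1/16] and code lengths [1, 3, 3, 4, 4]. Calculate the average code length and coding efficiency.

Average length L = Σ p_i × l_i = 2.0000 bits
Entropy H = 1.7947 bits
Efficiency η = H/L × 100% = 89.74%


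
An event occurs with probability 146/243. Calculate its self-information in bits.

Information content I(x) = -log₂(p(x))
I = -log₂(146/243) = -log₂(0.6008)
I = 0.7350 bits


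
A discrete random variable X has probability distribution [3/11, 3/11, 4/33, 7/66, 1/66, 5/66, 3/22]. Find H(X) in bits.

H(X) = -Σ p(x) log₂ p(x)
  -3/11 × log₂(3/11) = 0.5112
  -3/11 × log₂(3/11) = 0.5112
  -4/33 × log₂(4/33) = 0.3690
  -7/66 × log₂(7/66) = 0.3433
  -1/66 × log₂(1/66) = 0.0916
  -5/66 × log₂(5/66) = 0.2820
  -3/22 × log₂(3/22) = 0.3920
H(X) = 2.5003 bits


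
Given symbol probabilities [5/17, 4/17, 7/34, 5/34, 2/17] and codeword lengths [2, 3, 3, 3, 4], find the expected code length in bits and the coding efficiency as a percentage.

Average length L = Σ p_i × l_i = 2.8235 bits
Entropy H = 2.2498 bits
Efficiency η = H/L × 100% = 79.68%


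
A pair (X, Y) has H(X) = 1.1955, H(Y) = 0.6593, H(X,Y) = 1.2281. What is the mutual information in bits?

I(X;Y) = H(X) + H(Y) - H(X,Y)
I(X;Y) = 1.1955 + 0.6593 - 1.2281 = 0.6267 bits


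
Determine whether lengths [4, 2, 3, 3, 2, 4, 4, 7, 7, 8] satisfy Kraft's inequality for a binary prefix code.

Kraft inequality: Σ 2^(-l_i) ≤ 1 for prefix-free code
Calculating: 2^(-4) + 2^(-2) + 2^(-3) + 2^(-3) + 2^(-2) + 2^(-4) + 2^(-4) + 2^(-7) + 2^(-7) + 2^(-8)
= 0.0625 + 0.25 + 0.125 + 0.125 + 0.25 + 0.0625 + 0.0625 + 0.0078125 + 0.0078125 + 0.00390625
= 0.9570
Since 0.9570 ≤ 1, prefix-free code exists


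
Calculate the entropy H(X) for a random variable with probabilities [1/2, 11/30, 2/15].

H(X) = -Σ p(x) log₂ p(x)
  -1/2 × log₂(1/2) = 0.5000
  -11/30 × log₂(11/30) = 0.5307
  -2/15 × log₂(2/15) = 0.3876
H(X) = 1.4183 bits


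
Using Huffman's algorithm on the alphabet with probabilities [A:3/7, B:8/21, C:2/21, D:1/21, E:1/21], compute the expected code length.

Huffman tree construction:
Combine smallest probabilities repeatedly
Resulting codes:
  A: 0 (length 1)
  B: 11 (length 2)
  C: 100 (length 3)
  D: 1010 (length 4)
  E: 1011 (length 4)
Average length = Σ p(s) × length(s) = 1.8571 bits


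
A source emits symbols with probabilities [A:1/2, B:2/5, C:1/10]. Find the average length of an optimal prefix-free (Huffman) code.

Huffman tree construction:
Combine smallest probabilities repeatedly
Resulting codes:
  A: 0 (length 1)
  B: 11 (length 2)
  C: 10 (length 2)
Average length = Σ p(s) × length(s) = 1.5000 bits


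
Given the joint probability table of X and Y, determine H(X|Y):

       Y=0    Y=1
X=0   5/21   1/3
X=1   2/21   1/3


H(X|Y) = Σ_y p(y) H(X|Y=y)
  p(Y=0) = 1/3, H(X|Y=0) = 0.8631
  p(Y=1) = 2/3, H(X|Y=1) = 1.0000
H(X|Y) = 0.3333×0.8631 + 0.6667×1.0000 = 0.9544 bits


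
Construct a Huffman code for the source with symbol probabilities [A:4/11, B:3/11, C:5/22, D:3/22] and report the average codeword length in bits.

Huffman tree construction:
Combine smallest probabilities repeatedly
Resulting codes:
  A: 11 (length 2)
  B: 10 (length 2)
  C: 01 (length 2)
  D: 00 (length 2)
Average length = Σ p(s) × length(s) = 2.0000 bits


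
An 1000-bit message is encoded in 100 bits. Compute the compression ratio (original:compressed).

Compression ratio = Original / Compressed
= 1000 / 100 = 10.00:1


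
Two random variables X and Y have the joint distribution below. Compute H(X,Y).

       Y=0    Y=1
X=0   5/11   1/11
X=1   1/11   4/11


H(X,Y) = -Σ p(x,y) log₂ p(x,y)
  p(0,0)=5/11: -0.4545 × log₂(0.4545) = 0.5170
  p(0,1)=1/11: -0.0909 × log₂(0.0909) = 0.3145
  p(1,0)=1/11: -0.0909 × log₂(0.0909) = 0.3145
  p(1,1)=4/11: -0.3636 × log₂(0.3636) = 0.5307
H(X,Y) = 1.6767 bits


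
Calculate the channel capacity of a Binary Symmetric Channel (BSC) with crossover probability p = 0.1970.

For BSC with error probability p:
C = 1 - H(p) where H(p) is binary entropy
H(0.1970) = -0.1970 × log₂(0.1970) - 0.8030 × log₂(0.8030)
H(p) = 0.7159
C = 1 - 0.7159 = 0.2841 bits/use


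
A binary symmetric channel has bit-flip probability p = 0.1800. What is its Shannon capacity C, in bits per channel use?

For BSC with error probability p:
C = 1 - H(p) where H(p) is binary entropy
H(0.1800) = -0.1800 × log₂(0.1800) - 0.8200 × log₂(0.8200)
H(p) = 0.6801
C = 1 - 0.6801 = 0.3199 bits/use


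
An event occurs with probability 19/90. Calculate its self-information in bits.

Information content I(x) = -log₂(p(x))
I = -log₂(19/90) = -log₂(0.2111)
I = 2.2439 bits


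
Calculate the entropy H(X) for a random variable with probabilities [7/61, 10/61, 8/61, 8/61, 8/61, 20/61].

H(X) = -Σ p(x) log₂ p(x)
  -7/61 × log₂(7/61) = 0.3584
  -10/61 × log₂(10/61) = 0.4277
  -8/61 × log₂(8/61) = 0.3844
  -8/61 × log₂(8/61) = 0.3844
  -8/61 × log₂(8/61) = 0.3844
  -20/61 × log₂(20/61) = 0.5275
H(X) = 2.4667 bits


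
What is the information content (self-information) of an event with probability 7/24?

Information content I(x) = -log₂(p(x))
I = -log₂(7/24) = -log₂(0.2917)
I = 1.7776 bits


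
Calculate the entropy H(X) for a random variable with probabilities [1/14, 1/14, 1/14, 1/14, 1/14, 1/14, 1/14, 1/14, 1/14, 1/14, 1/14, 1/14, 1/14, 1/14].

H(X) = -Σ p(x) log₂ p(x)
  -1/14 × log₂(1/14) = 0.2720
  -1/14 × log₂(1/14) = 0.2720
  -1/14 × log₂(1/14) = 0.2720
  -1/14 × log₂(1/14) = 0.2720
  -1/14 × log₂(1/14) = 0.2720
  -1/14 × log₂(1/14) = 0.2720
  -1/14 × log₂(1/14) = 0.2720
  -1/14 × log₂(1/14) = 0.2720
  -1/14 × log₂(1/14) = 0.2720
  -1/14 × log₂(1/14) = 0.2720
  -1/14 × log₂(1/14) = 0.2720
  -1/14 × log₂(1/14) = 0.2720
  -1/14 × log₂(1/14) = 0.2720
  -1/14 × log₂(1/14) = 0.2720
H(X) = 3.8074 bits


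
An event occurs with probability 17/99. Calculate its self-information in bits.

Information content I(x) = -log₂(p(x))
I = -log₂(17/99) = -log₂(0.1717)
I = 2.5419 bits


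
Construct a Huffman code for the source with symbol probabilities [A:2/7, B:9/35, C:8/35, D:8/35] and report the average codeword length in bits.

Huffman tree construction:
Combine smallest probabilities repeatedly
Resulting codes:
  A: 11 (length 2)
  B: 10 (length 2)
  C: 00 (length 2)
  D: 01 (length 2)
Average length = Σ p(s) × length(s) = 2.0000 bits


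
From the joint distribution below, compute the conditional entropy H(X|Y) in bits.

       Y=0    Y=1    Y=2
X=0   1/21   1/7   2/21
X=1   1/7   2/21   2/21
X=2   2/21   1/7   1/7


H(X|Y) = Σ_y p(y) H(X|Y=y)
  p(Y=0) = 2/7, H(X|Y=0) = 1.4591
  p(Y=1) = 8/21, H(X|Y=1) = 1.5613
  p(Y=2) = 1/3, H(X|Y=2) = 1.5567
H(X|Y) = 0.2857×1.4591 + 0.3810×1.5613 + 0.3333×1.5567 = 1.5306 bits


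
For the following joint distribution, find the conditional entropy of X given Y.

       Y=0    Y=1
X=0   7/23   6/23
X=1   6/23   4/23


H(X|Y) = Σ_y p(y) H(X|Y=y)
  p(Y=0) = 13/23, H(X|Y=0) = 0.9957
  p(Y=1) = 10/23, H(X|Y=1) = 0.9710
H(X|Y) = 0.5652×0.9957 + 0.4348×0.9710 = 0.9850 bits


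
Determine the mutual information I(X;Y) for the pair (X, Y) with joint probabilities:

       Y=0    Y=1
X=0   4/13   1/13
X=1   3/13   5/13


H(X) = 0.9612, H(Y) = 0.9957, H(X,Y) = 1.8262
I(X;Y) = H(X) + H(Y) - H(X,Y) = 0.1307 bits


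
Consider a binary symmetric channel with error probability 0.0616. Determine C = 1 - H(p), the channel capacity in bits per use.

For BSC with error probability p:
C = 1 - H(p) where H(p) is binary entropy
H(0.0616) = -0.0616 × log₂(0.0616) - 0.9384 × log₂(0.9384)
H(p) = 0.3338
C = 1 - 0.3338 = 0.6662 bits/use


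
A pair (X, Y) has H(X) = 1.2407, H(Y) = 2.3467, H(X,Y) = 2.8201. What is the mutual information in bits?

I(X;Y) = H(X) + H(Y) - H(X,Y)
I(X;Y) = 1.2407 + 2.3467 - 2.8201 = 0.7673 bits


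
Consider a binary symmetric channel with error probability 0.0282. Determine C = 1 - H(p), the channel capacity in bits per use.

For BSC with error probability p:
C = 1 - H(p) where H(p) is binary entropy
H(0.0282) = -0.0282 × log₂(0.0282) - 0.9718 × log₂(0.9718)
H(p) = 0.1853
C = 1 - 0.1853 = 0.8147 bits/use


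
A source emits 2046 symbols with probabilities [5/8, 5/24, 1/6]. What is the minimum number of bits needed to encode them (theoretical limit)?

Entropy H = 1.3261 bits/symbol
Minimum bits = H × n = 1.3261 × 2046
= 2713.18 bits


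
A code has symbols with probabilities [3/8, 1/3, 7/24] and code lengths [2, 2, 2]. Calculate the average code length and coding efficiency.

Average length L = Σ p_i × l_i = 2.0000 bits
Entropy H = 1.5774 bits
Efficiency η = H/L × 100% = 78.87%


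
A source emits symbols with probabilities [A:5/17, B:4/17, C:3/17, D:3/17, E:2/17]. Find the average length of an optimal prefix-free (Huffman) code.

Huffman tree construction:
Combine smallest probabilities repeatedly
Resulting codes:
  A: 10 (length 2)
  B: 01 (length 2)
  C: 111 (length 3)
  D: 00 (length 2)
  E: 110 (length 3)
Average length = Σ p(s) × length(s) = 2.2941 bits


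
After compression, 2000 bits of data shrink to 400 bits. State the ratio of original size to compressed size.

Compression ratio = Original / Compressed
= 2000 / 400 = 5.00:1


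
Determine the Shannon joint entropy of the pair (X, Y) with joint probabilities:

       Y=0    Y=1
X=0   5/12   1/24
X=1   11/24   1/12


H(X,Y) = -Σ p(x,y) log₂ p(x,y)
  p(0,0)=5/12: -0.4167 × log₂(0.4167) = 0.5263
  p(0,1)=1/24: -0.0417 × log₂(0.0417) = 0.1910
  p(1,0)=11/24: -0.4583 × log₂(0.4583) = 0.5159
  p(1,1)=1/12: -0.0833 × log₂(0.0833) = 0.2987
H(X,Y) = 1.5319 bits


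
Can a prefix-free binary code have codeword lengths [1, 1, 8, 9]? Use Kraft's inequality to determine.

Kraft inequality: Σ 2^(-l_i) ≤ 1 for prefix-free code
Calculating: 2^(-1) + 2^(-1) + 2^(-8) + 2^(-9)
= 0.5 + 0.5 + 0.00390625 + 0.001953125
= 1.0059
Since 1.0059 > 1, prefix-free code does not exist


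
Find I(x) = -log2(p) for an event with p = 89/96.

Information content I(x) = -log₂(p(x))
I = -log₂(89/96) = -log₂(0.9271)
I = 0.1092 bits


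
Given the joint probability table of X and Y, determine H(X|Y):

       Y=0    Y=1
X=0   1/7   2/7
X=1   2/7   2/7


H(X|Y) = Σ_y p(y) H(X|Y=y)
  p(Y=0) = 3/7, H(X|Y=0) = 0.9183
  p(Y=1) = 4/7, H(X|Y=1) = 1.0000
H(X|Y) = 0.4286×0.9183 + 0.5714×1.0000 = 0.9650 bits


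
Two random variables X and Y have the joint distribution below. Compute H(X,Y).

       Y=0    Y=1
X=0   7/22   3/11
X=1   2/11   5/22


H(X,Y) = -Σ p(x,y) log₂ p(x,y)
  p(0,0)=7/22: -0.3182 × log₂(0.3182) = 0.5257
  p(0,1)=3/11: -0.2727 × log₂(0.2727) = 0.5112
  p(1,0)=2/11: -0.1818 × log₂(0.1818) = 0.4472
  p(1,1)=5/22: -0.2273 × log₂(0.2273) = 0.4858
H(X,Y) = 1.9698 bits


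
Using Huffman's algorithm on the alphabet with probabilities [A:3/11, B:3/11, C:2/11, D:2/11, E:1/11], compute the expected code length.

Huffman tree construction:
Combine smallest probabilities repeatedly
Resulting codes:
  A: 01 (length 2)
  B: 10 (length 2)
  C: 111 (length 3)
  D: 00 (length 2)
  E: 110 (length 3)
Average length = Σ p(s) × length(s) = 2.2727 bits


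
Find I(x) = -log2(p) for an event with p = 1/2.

Information content I(x) = -log₂(p(x))
I = -log₂(1/2) = -log₂(0.5000)
I = 1.0000 bits


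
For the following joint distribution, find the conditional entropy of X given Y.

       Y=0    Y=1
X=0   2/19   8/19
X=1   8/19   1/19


H(X|Y) = Σ_y p(y) H(X|Y=y)
  p(Y=0) = 10/19, H(X|Y=0) = 0.7219
  p(Y=1) = 9/19, H(X|Y=1) = 0.5033
H(X|Y) = 0.5263×0.7219 + 0.4737×0.5033 = 0.6183 bits


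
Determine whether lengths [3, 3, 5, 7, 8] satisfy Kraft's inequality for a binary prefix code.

Kraft inequality: Σ 2^(-l_i) ≤ 1 for prefix-free code
Calculating: 2^(-3) + 2^(-3) + 2^(-5) + 2^(-7) + 2^(-8)
= 0.125 + 0.125 + 0.03125 + 0.0078125 + 0.00390625
= 0.2930
Since 0.2930 ≤ 1, prefix-free code exists


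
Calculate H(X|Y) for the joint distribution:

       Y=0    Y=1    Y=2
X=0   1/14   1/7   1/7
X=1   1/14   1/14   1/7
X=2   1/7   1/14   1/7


H(X|Y) = Σ_y p(y) H(X|Y=y)
  p(Y=0) = 2/7, H(X|Y=0) = 1.5000
  p(Y=1) = 2/7, H(X|Y=1) = 1.5000
  p(Y=2) = 3/7, H(X|Y=2) = 1.5850
H(X|Y) = 0.2857×1.5000 + 0.2857×1.5000 + 0.4286×1.5850 = 1.5364 bits


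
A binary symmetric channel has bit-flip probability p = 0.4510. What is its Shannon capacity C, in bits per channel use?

For BSC with error probability p:
C = 1 - H(p) where H(p) is binary entropy
H(0.4510) = -0.4510 × log₂(0.4510) - 0.5490 × log₂(0.5490)
H(p) = 0.9931
C = 1 - 0.9931 = 0.0069 bits/use


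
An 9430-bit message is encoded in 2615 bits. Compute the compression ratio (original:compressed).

Compression ratio = Original / Compressed
= 9430 / 2615 = 3.61:1


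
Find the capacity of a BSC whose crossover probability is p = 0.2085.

For BSC with error probability p:
C = 1 - H(p) where H(p) is binary entropy
H(0.2085) = -0.2085 × log₂(0.2085) - 0.7915 × log₂(0.7915)
H(p) = 0.7386
C = 1 - 0.7386 = 0.2614 bits/use


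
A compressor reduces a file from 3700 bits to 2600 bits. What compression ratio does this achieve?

Compression ratio = Original / Compressed
= 3700 / 2600 = 1.42:1


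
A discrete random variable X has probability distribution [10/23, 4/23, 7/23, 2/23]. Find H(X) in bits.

H(X) = -Σ p(x) log₂ p(x)
  -10/23 × log₂(10/23) = 0.5224
  -4/23 × log₂(4/23) = 0.4389
  -7/23 × log₂(7/23) = 0.5223
  -2/23 × log₂(2/23) = 0.3064
H(X) = 1.7901 bits


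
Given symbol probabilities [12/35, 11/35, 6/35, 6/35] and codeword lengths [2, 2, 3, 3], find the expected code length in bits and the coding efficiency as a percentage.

Average length L = Σ p_i × l_i = 2.3429 bits
Entropy H = 1.9266 bits
Efficiency η = H/L × 100% = 82.23%


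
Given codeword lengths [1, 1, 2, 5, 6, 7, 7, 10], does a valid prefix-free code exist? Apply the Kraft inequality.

Kraft inequality: Σ 2^(-l_i) ≤ 1 for prefix-free code
Calculating: 2^(-1) + 2^(-1) + 2^(-2) + 2^(-5) + 2^(-6) + 2^(-7) + 2^(-7) + 2^(-10)
= 0.5 + 0.5 + 0.25 + 0.03125 + 0.015625 + 0.0078125 + 0.0078125 + 0.0009765625
= 1.3135
Since 1.3135 > 1, prefix-free code does not exist


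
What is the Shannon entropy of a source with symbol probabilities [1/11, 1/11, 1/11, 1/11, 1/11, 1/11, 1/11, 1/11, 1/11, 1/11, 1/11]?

H(X) = -Σ p(x) log₂ p(x)
  -1/11 × log₂(1/11) = 0.3145
  -1/11 × log₂(1/11) = 0.3145
  -1/11 × log₂(1/11) = 0.3145
  -1/11 × log₂(1/11) = 0.3145
  -1/11 × log₂(1/11) = 0.3145
  -1/11 × log₂(1/11) = 0.3145
  -1/11 × log₂(1/11) = 0.3145
  -1/11 × log₂(1/11) = 0.3145
  -1/11 × log₂(1/11) = 0.3145
  -1/11 × log₂(1/11) = 0.3145
  -1/11 × log₂(1/11) = 0.3145
H(X) = 3.4594 bits


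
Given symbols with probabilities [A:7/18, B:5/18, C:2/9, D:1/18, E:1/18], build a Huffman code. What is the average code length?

Huffman tree construction:
Combine smallest probabilities repeatedly
Resulting codes:
  A: 0 (length 1)
  B: 10 (length 2)
  C: 111 (length 3)
  D: 1100 (length 4)
  E: 1101 (length 4)
Average length = Σ p(s) × length(s) = 2.0556 bits


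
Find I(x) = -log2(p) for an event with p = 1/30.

Information content I(x) = -log₂(p(x))
I = -log₂(1/30) = -log₂(0.0333)
I = 4.9069 bits


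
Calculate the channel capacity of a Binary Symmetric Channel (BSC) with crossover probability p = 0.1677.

For BSC with error probability p:
C = 1 - H(p) where H(p) is binary entropy
H(0.1677) = -0.1677 × log₂(0.1677) - 0.8323 × log₂(0.8323)
H(p) = 0.6524
C = 1 - 0.6524 = 0.3476 bits/use


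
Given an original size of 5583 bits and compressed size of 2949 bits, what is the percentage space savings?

Space savings = (1 - Compressed/Original) × 100%
= (1 - 2949/5583) × 100%
= 47.18%


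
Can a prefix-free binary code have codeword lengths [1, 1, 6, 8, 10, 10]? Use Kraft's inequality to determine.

Kraft inequality: Σ 2^(-l_i) ≤ 1 for prefix-free code
Calculating: 2^(-1) + 2^(-1) + 2^(-6) + 2^(-8) + 2^(-10) + 2^(-10)
= 0.5 + 0.5 + 0.015625 + 0.00390625 + 0.0009765625 + 0.0009765625
= 1.0215
Since 1.0215 > 1, prefix-free code does not exist


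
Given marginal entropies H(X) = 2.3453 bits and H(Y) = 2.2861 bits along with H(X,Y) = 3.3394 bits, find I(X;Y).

I(X;Y) = H(X) + H(Y) - H(X,Y)
I(X;Y) = 2.3453 + 2.2861 - 3.3394 = 1.292 bits


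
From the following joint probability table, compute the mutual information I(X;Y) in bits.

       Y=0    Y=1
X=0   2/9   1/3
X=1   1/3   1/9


H(X) = 0.9911, H(Y) = 0.9911, H(X,Y) = 1.8911
I(X;Y) = H(X) + H(Y) - H(X,Y) = 0.0911 bits


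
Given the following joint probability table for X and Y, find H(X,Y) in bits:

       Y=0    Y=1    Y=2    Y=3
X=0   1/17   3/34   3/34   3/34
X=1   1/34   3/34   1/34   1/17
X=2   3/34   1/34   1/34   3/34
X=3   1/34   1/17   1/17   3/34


H(X,Y) = -Σ p(x,y) log₂ p(x,y)
  p(0,0)=1/17: -0.0588 × log₂(0.0588) = 0.2404
  p(0,1)=3/34: -0.0882 × log₂(0.0882) = 0.3090
  p(0,2)=3/34: -0.0882 × log₂(0.0882) = 0.3090
  p(0,3)=3/34: -0.0882 × log₂(0.0882) = 0.3090
  p(1,0)=1/34: -0.0294 × log₂(0.0294) = 0.1496
  p(1,1)=3/34: -0.0882 × log₂(0.0882) = 0.3090
  p(1,2)=1/34: -0.0294 × log₂(0.0294) = 0.1496
  p(1,3)=1/17: -0.0588 × log₂(0.0588) = 0.2404
  p(2,0)=3/34: -0.0882 × log₂(0.0882) = 0.3090
  p(2,1)=1/34: -0.0294 × log₂(0.0294) = 0.1496
  p(2,2)=1/34: -0.0294 × log₂(0.0294) = 0.1496
  p(2,3)=3/34: -0.0882 × log₂(0.0882) = 0.3090
  p(3,0)=1/34: -0.0294 × log₂(0.0294) = 0.1496
  p(3,1)=1/17: -0.0588 × log₂(0.0588) = 0.2404
  p(3,2)=1/17: -0.0588 × log₂(0.0588) = 0.2404
  p(3,3)=3/34: -0.0882 × log₂(0.0882) = 0.3090
H(X,Y) = 3.8732 bits


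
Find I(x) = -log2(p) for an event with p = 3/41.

Information content I(x) = -log₂(p(x))
I = -log₂(3/41) = -log₂(0.0732)
I = 3.7726 bits


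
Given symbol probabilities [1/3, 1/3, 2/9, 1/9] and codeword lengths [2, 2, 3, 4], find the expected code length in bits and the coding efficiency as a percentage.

Average length L = Σ p_i × l_i = 2.4444 bits
Entropy H = 1.8911 bits
Efficiency η = H/L × 100% = 77.36%


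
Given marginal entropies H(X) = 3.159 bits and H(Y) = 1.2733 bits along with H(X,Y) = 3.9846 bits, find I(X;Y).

I(X;Y) = H(X) + H(Y) - H(X,Y)
I(X;Y) = 3.159 + 1.2733 - 3.9846 = 0.4477 bits


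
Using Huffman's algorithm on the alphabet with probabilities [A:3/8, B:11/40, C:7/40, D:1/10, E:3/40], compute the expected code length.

Huffman tree construction:
Combine smallest probabilities repeatedly
Resulting codes:
  A: 0 (length 1)
  B: 10 (length 2)
  C: 110 (length 3)
  D: 1111 (length 4)
  E: 1110 (length 4)
Average length = Σ p(s) × length(s) = 2.1500 bits


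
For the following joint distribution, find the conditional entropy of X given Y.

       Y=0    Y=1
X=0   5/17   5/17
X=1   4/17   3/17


H(X|Y) = Σ_y p(y) H(X|Y=y)
  p(Y=0) = 9/17, H(X|Y=0) = 0.9911
  p(Y=1) = 8/17, H(X|Y=1) = 0.9544
H(X|Y) = 0.5294×0.9911 + 0.4706×0.9544 = 0.9738 bits


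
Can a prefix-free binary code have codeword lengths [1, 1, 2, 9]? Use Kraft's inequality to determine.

Kraft inequality: Σ 2^(-l_i) ≤ 1 for prefix-free code
Calculating: 2^(-1) + 2^(-1) + 2^(-2) + 2^(-9)
= 0.5 + 0.5 + 0.25 + 0.001953125
= 1.2520
Since 1.2520 > 1, prefix-free code does not exist


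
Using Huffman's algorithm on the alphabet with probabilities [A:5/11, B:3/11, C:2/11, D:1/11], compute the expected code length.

Huffman tree construction:
Combine smallest probabilities repeatedly
Resulting codes:
  A: 0 (length 1)
  B: 10 (length 2)
  C: 111 (length 3)
  D: 110 (length 3)
Average length = Σ p(s) × length(s) = 1.8182 bits


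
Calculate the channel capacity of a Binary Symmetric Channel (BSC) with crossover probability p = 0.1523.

For BSC with error probability p:
C = 1 - H(p) where H(p) is binary entropy
H(0.1523) = -0.1523 × log₂(0.1523) - 0.8477 × log₂(0.8477)
H(p) = 0.6156
C = 1 - 0.6156 = 0.3844 bits/use


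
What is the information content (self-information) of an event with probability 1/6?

Information content I(x) = -log₂(p(x))
I = -log₂(1/6) = -log₂(0.1667)
I = 2.5850 bits


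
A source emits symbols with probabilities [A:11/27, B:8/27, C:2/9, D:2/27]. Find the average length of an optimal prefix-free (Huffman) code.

Huffman tree construction:
Combine smallest probabilities repeatedly
Resulting codes:
  A: 0 (length 1)
  B: 10 (length 2)
  C: 111 (length 3)
  D: 110 (length 3)
Average length = Σ p(s) × length(s) = 1.8889 bits


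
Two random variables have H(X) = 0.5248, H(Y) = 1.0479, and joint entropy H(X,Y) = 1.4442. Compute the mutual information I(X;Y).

I(X;Y) = H(X) + H(Y) - H(X,Y)
I(X;Y) = 0.5248 + 1.0479 - 1.4442 = 0.1285 bits


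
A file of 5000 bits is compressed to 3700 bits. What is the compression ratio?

Compression ratio = Original / Compressed
= 5000 / 3700 = 1.35:1


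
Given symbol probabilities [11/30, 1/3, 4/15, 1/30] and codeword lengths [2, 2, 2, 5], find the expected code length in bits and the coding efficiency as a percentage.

Average length L = Σ p_i × l_i = 2.1000 bits
Entropy H = 1.7311 bits
Efficiency η = H/L × 100% = 82.43%


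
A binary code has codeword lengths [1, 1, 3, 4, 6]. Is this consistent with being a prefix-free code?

Kraft inequality: Σ 2^(-l_i) ≤ 1 for prefix-free code
Calculating: 2^(-1) + 2^(-1) + 2^(-3) + 2^(-4) + 2^(-6)
= 0.5 + 0.5 + 0.125 + 0.0625 + 0.015625
= 1.2031
Since 1.2031 > 1, prefix-free code does not exist


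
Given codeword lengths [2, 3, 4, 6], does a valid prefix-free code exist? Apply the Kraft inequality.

Kraft inequality: Σ 2^(-l_i) ≤ 1 for prefix-free code
Calculating: 2^(-2) + 2^(-3) + 2^(-4) + 2^(-6)
= 0.25 + 0.125 + 0.0625 + 0.015625
= 0.4531
Since 0.4531 ≤ 1, prefix-free code exists


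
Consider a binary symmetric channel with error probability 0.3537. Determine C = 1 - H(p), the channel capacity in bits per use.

For BSC with error probability p:
C = 1 - H(p) where H(p) is binary entropy
H(0.3537) = -0.3537 × log₂(0.3537) - 0.6463 × log₂(0.6463)
H(p) = 0.9373
C = 1 - 0.9373 = 0.0627 bits/use


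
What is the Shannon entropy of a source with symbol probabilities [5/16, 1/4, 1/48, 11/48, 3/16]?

H(X) = -Σ p(x) log₂ p(x)
  -5/16 × log₂(5/16) = 0.5244
  -1/4 × log₂(1/4) = 0.5000
  -1/48 × log₂(1/48) = 0.1164
  -11/48 × log₂(11/48) = 0.4871
  -3/16 × log₂(3/16) = 0.4528
H(X) = 2.0807 bits


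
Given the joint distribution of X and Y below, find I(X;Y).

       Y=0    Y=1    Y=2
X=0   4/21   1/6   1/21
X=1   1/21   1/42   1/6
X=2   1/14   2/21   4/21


H(X) = 1.5516, H(Y) = 1.5682, H(X,Y) = 2.9147
I(X;Y) = H(X) + H(Y) - H(X,Y) = 0.2051 bits


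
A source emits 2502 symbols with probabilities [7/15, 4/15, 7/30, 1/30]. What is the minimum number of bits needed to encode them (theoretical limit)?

Entropy H = 1.6751 bits/symbol
Minimum bits = H × n = 1.6751 × 2502
= 4191.04 bits


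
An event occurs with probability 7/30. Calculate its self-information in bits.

Information content I(x) = -log₂(p(x))
I = -log₂(7/30) = -log₂(0.2333)
I = 2.0995 bits


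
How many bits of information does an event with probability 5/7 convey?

Information content I(x) = -log₂(p(x))
I = -log₂(5/7) = -log₂(0.7143)
I = 0.4854 bits


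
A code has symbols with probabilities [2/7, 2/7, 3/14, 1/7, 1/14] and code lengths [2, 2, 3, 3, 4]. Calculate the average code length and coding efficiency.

Average length L = Σ p_i × l_i = 2.5000 bits
Entropy H = 2.1820 bits
Efficiency η = H/L × 100% = 87.28%


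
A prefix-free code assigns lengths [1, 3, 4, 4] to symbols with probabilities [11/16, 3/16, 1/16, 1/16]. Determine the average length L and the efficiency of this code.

Average length L = Σ p_i × l_i = 1.7500 bits
Entropy H = 1.3245 bits
Efficiency η = H/L × 100% = 75.68%


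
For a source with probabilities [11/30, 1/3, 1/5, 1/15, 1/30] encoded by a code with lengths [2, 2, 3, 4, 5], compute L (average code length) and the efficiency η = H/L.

Average length L = Σ p_i × l_i = 2.4333 bits
Entropy H = 1.9475 bits
Efficiency η = H/L × 100% = 80.03%


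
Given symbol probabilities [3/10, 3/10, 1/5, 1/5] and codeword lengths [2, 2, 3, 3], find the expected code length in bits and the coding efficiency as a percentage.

Average length L = Σ p_i × l_i = 2.4000 bits
Entropy H = 1.9710 bits
Efficiency η = H/L × 100% = 82.12%


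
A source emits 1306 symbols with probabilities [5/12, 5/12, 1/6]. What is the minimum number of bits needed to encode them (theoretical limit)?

Entropy H = 1.4834 bits/symbol
Minimum bits = H × n = 1.4834 × 1306
= 1937.26 bits


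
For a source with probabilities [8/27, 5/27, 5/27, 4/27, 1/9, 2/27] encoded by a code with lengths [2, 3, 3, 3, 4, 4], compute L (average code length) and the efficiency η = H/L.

Average length L = Σ p_i × l_i = 2.8889 bits
Entropy H = 2.4595 bits
Efficiency η = H/L × 100% = 85.14%


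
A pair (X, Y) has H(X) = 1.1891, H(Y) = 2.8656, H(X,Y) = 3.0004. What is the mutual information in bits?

I(X;Y) = H(X) + H(Y) - H(X,Y)
I(X;Y) = 1.1891 + 2.8656 - 3.0004 = 1.0543 bits


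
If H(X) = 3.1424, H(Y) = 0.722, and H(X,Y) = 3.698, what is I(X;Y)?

I(X;Y) = H(X) + H(Y) - H(X,Y)
I(X;Y) = 3.1424 + 0.722 - 3.698 = 0.1664 bits


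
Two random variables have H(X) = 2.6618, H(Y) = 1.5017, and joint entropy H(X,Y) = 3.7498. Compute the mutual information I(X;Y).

I(X;Y) = H(X) + H(Y) - H(X,Y)
I(X;Y) = 2.6618 + 1.5017 - 3.7498 = 0.4137 bits


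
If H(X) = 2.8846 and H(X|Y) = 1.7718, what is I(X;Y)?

I(X;Y) = H(X) - H(X|Y)
I(X;Y) = 2.8846 - 1.7718 = 1.1128 bits


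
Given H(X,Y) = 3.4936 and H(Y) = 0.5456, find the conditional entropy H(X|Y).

Chain rule: H(X,Y) = H(X|Y) + H(Y)
H(X|Y) = H(X,Y) - H(Y) = 3.4936 - 0.5456 = 2.948 bits


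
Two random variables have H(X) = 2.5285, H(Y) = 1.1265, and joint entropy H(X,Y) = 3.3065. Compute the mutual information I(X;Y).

I(X;Y) = H(X) + H(Y) - H(X,Y)
I(X;Y) = 2.5285 + 1.1265 - 3.3065 = 0.3485 bits


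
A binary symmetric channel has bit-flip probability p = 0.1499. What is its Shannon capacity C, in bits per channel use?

For BSC with error probability p:
C = 1 - H(p) where H(p) is binary entropy
H(0.1499) = -0.1499 × log₂(0.1499) - 0.8501 × log₂(0.8501)
H(p) = 0.6096
C = 1 - 0.6096 = 0.3904 bits/use


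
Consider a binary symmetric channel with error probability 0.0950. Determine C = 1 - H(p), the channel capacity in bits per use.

For BSC with error probability p:
C = 1 - H(p) where H(p) is binary entropy
H(0.0950) = -0.0950 × log₂(0.0950) - 0.9050 × log₂(0.9050)
H(p) = 0.4529
C = 1 - 0.4529 = 0.5471 bits/use


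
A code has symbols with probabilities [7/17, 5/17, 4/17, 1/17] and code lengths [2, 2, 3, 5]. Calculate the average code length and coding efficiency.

Average length L = Σ p_i × l_i = 2.4118 bits
Entropy H = 1.7780 bits
Efficiency η = H/L × 100% = 73.72%


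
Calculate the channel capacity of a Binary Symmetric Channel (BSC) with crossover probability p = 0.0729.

For BSC with error probability p:
C = 1 - H(p) where H(p) is binary entropy
H(0.0729) = -0.0729 × log₂(0.0729) - 0.9271 × log₂(0.9271)
H(p) = 0.3767
C = 1 - 0.3767 = 0.6233 bits/use
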